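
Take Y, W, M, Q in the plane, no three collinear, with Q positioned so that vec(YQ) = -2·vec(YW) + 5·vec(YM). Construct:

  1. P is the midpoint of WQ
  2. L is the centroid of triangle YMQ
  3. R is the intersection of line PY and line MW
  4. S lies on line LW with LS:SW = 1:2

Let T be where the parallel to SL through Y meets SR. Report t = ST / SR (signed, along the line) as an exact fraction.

t = 24/5

Assign Y = (0, 0), W = (1, 0), M = (0, 1), Q = (-2, 5) — the answer is frame-independent, so this choice is without loss of generality.
1. P is the midpoint of WQ ⇒ P = (-1/2, 5/2)
2. L is the centroid of triangle YMQ ⇒ L = (-2/3, 2)
3. R is the intersection of line PY and line MW ⇒ R = (-1/4, 5/4)
4. S lies on line LW with LS:SW = 1:2 ⇒ S = (-1/9, 4/3)
through Y parallel to SL: direction (-5/9, 2/3); meets SR at T = (-7/9, 14/15)
T = S + t·(R−S) with t = 24/5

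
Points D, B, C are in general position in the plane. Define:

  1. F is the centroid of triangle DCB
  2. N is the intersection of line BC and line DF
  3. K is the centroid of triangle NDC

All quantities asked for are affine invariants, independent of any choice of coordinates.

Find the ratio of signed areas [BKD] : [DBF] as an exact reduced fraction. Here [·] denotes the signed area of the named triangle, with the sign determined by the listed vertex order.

Assign D = (0, 0), B = (1, 0), C = (0, 1) — the answer is frame-independent, so this choice is without loss of generality.
1. F is the centroid of triangle DCB ⇒ F = (1/3, 1/3)
2. N is the intersection of line BC and line DF ⇒ N = (1/2, 1/2)
3. K is the centroid of triangle NDC ⇒ K = (1/6, 1/2)
2·[BKD] = 1/2, 2·[DBF] = 1/3
[BKD]:[DBF] = 1/2:1/3 = 3/2

[BKD]:[DBF] = 3/2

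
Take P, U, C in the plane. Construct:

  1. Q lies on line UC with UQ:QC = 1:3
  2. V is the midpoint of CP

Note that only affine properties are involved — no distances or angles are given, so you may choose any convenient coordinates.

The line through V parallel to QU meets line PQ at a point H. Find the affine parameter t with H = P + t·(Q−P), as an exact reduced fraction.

t = 1/2

Choose coordinates P = (0, 0), U = (1, 0), C = (0, 1).
1. Q lies on line UC with UQ:QC = 1:3 ⇒ Q = (3/4, 1/4)
2. V is the midpoint of CP ⇒ V = (0, 1/2)
through V parallel to QU: direction (1/4, -1/4); meets PQ at H = (3/8, 1/8)
H = P + t·(Q−P) with t = 1/2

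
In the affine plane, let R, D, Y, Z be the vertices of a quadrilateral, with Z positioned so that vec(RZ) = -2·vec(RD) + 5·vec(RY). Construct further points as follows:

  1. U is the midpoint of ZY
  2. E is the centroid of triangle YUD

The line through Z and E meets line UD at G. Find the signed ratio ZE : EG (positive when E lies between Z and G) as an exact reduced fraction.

Set R = (0, 0), D = (1, 0), Y = (0, 1), Z = (-2, 5); any affine frame gives the same invariant.
1. U is the midpoint of ZY ⇒ U = (-1, 3)
2. E is the centroid of triangle YUD ⇒ E = (0, 4/3)
line ZE meets UD at G = (-1/2, 9/4)
E = Z + t·(G−Z) with t = 4/3, so ZE:EG = 4/3:-1/3

ZE:EG = -4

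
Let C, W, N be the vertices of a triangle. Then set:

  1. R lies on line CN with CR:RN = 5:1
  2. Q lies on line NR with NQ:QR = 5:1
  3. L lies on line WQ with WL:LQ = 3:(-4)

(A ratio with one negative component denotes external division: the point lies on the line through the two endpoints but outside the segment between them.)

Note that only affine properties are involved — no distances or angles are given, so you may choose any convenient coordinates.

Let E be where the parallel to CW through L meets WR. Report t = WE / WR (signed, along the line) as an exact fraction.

t = -31/10

Set C = (0, 0), W = (1, 0), N = (0, 1); any affine frame gives the same invariant.
1. R lies on line CN with CR:RN = 5:1 ⇒ R = (0, 5/6)
2. Q lies on line NR with NQ:QR = 5:1 ⇒ Q = (0, 31/36)
3. L lies on line WQ with WL:LQ = 3:(-4) ⇒ L = (4, -31/12)
through L parallel to CW: direction (1, 0); meets WR at E = (41/10, -31/12)
E = W + t·(R−W) with t = -31/10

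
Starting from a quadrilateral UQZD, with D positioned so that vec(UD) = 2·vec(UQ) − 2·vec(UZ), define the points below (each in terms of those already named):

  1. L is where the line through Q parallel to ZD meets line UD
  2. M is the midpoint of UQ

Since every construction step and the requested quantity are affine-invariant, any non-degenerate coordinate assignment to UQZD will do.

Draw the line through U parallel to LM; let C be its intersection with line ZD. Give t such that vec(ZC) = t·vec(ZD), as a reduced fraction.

Choose coordinates U = (0, 0), Q = (1, 0), Z = (0, 1), D = (2, -2).
1. L is where the line through Q parallel to ZD meets line UD ⇒ L = (3, -3)
2. M is the midpoint of UQ ⇒ M = (1/2, 0)
through U parallel to LM: direction (-5/2, 3); meets ZD at C = (10/3, -4)
C = Z + t·(D−Z) with t = 5/3

t = 5/3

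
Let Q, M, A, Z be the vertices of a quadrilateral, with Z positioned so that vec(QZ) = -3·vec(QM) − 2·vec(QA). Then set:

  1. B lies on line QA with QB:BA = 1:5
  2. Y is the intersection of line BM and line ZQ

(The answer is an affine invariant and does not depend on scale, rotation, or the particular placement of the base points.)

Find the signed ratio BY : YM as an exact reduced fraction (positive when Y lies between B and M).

BY:YM = 1/4

Set Q = (0, 0), M = (1, 0), A = (0, 1), Z = (-3, -2); any affine frame gives the same invariant.
1. B lies on line QA with QB:BA = 1:5 ⇒ B = (0, 1/6)
2. Y is the intersection of line BM and line ZQ ⇒ Y = (1/5, 2/15)
Y = B + t·(M−B) with t = 1/5, so BY:YM = t:(1−t) = 1/5:4/5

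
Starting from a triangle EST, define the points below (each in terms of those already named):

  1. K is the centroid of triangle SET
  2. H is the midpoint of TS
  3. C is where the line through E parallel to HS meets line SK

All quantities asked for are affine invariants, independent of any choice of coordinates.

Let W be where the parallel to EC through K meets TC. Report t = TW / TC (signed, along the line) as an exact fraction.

t = 1/3

Work in coordinates with E = (0, 0), S = (1, 0), T = (0, 1).
1. K is the centroid of triangle SET ⇒ K = (1/3, 1/3)
2. H is the midpoint of TS ⇒ H = (1/2, 1/2)
3. C is where the line through E parallel to HS meets line SK ⇒ C = (-1, 1)
through K parallel to EC: direction (-1, 1); meets TC at W = (-1/3, 1)
W = T + t·(C−T) with t = 1/3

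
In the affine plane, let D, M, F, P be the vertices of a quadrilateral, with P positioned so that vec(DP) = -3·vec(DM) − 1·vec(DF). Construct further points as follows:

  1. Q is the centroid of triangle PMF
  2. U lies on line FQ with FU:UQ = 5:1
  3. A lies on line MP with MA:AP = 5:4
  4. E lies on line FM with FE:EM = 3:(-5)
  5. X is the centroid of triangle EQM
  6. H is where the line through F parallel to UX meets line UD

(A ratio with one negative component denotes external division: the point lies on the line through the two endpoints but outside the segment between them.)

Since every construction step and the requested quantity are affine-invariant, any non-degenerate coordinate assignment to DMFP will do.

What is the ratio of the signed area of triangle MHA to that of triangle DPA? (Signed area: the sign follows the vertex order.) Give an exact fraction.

Assign D = (0, 0), M = (1, 0), F = (0, 1), P = (-3, -1) — the answer is frame-independent, so this choice is without loss of generality.
1. Q is the centroid of triangle PMF ⇒ Q = (-2/3, 0)
2. U lies on line FQ with FU:UQ = 5:1 ⇒ U = (-5/9, 1/6)
3. A lies on line MP with MA:AP = 5:4 ⇒ A = (-11/9, -5/9)
4. E lies on line FM with FE:EM = 3:(-5) ⇒ E = (-3/2, 5/2)
5. X is the centroid of triangle EQM ⇒ X = (-7/18, 5/6)
6. H is where the line through F parallel to UX meets line UD ⇒ H = (-10/43, 3/43)
2·[MHA] = 325/387, 2·[DPA] = 4/9
[MHA]:[DPA] = 325/387:4/9 = 325/172

[MHA]:[DPA] = 325/172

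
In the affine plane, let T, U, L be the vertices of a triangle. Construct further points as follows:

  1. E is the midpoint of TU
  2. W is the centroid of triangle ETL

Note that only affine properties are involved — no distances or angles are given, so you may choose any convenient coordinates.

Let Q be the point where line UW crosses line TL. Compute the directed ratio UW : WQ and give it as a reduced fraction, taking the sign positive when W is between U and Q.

Set T = (0, 0), U = (1, 0), L = (0, 1); any affine frame gives the same invariant.
1. E is the midpoint of TU ⇒ E = (1/2, 0)
2. W is the centroid of triangle ETL ⇒ W = (1/6, 1/3)
line UW meets TL at Q = (0, 2/5)
W = U + t·(Q−U) with t = 5/6, so UW:WQ = 5/6:1/6

UW:WQ = 5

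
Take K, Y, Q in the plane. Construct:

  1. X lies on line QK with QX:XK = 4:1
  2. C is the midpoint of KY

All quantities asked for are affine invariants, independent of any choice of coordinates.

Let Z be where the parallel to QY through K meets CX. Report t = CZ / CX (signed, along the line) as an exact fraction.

Assign K = (0, 0), Y = (1, 0), Q = (0, 1) — the answer is frame-independent, so this choice is without loss of generality.
1. X lies on line QK with QX:XK = 4:1 ⇒ X = (0, 1/5)
2. C is the midpoint of KY ⇒ C = (1/2, 0)
through K parallel to QY: direction (1, -1); meets CX at Z = (-1/3, 1/3)
Z = C + t·(X−C) with t = 5/3

t = 5/3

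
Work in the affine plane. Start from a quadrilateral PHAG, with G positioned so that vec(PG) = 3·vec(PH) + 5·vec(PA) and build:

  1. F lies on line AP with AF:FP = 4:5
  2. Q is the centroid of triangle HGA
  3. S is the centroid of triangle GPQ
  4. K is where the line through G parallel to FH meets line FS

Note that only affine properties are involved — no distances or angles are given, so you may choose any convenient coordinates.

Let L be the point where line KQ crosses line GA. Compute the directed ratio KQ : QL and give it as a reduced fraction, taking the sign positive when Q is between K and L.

KQ:QL = 3/133

Choose coordinates P = (0, 0), H = (1, 0), A = (0, 1), G = (3, 5).
1. F lies on line AP with AF:FP = 4:5 ⇒ F = (0, 5/9)
2. Q is the centroid of triangle HGA ⇒ Q = (4/3, 2)
3. S is the centroid of triangle GPQ ⇒ S = (13/9, 7/3)
4. K is where the line through G parallel to FH meets line FS ⇒ K = (65/19, 815/171)
line KQ meets GA at L = (-821/9, -3257/27)
Q = K + t·(L−K) with t = 3/136, so KQ:QL = 3/136:133/136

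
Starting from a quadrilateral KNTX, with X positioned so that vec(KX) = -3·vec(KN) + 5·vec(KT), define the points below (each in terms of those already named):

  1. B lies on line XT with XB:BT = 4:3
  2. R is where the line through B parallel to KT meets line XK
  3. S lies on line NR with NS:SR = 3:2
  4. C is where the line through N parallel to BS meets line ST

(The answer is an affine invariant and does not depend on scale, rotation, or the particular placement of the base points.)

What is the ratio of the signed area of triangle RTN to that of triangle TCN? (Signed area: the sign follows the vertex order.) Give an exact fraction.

Work in coordinates with K = (0, 0), N = (1, 0), T = (0, 1), X = (-3, 5).
1. B lies on line XT with XB:BT = 4:3 ⇒ B = (-9/7, 19/7)
2. R is where the line through B parallel to KT meets line XK ⇒ R = (-9/7, 15/7)
3. S lies on line NR with NS:SR = 3:2 ⇒ S = (-13/35, 9/7)
4. C is where the line through N parallel to BS meets line ST ⇒ C = (39/55, 5/11)
2·[RTN] = -1/7, 2·[TCN] = -9/55
[RTN]:[TCN] = -1/7:-9/55 = 55/63

[RTN]:[TCN] = 55/63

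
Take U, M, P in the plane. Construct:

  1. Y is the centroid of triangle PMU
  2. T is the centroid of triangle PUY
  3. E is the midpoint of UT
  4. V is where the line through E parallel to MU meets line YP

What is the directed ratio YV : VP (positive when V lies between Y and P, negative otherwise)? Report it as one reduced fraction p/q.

Set U = (0, 0), M = (1, 0), P = (0, 1); any affine frame gives the same invariant.
1. Y is the centroid of triangle PMU ⇒ Y = (1/3, 1/3)
2. T is the centroid of triangle PUY ⇒ T = (1/9, 4/9)
3. E is the midpoint of UT ⇒ E = (1/18, 2/9)
4. V is where the line through E parallel to MU meets line YP ⇒ V = (7/18, 2/9)
V = Y + t·(P−Y) with t = -1/6, so YV:VP = t:(1−t) = -1/6:7/6

YV:VP = -1/7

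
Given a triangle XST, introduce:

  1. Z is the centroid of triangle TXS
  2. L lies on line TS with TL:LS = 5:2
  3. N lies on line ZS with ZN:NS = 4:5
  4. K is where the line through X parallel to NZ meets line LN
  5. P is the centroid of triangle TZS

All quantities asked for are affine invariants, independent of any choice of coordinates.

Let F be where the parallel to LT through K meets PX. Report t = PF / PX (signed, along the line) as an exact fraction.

t = 13/16

Work in coordinates with X = (0, 0), S = (1, 0), T = (0, 1).
1. Z is the centroid of triangle TXS ⇒ Z = (1/3, 1/3)
2. L lies on line TS with TL:LS = 5:2 ⇒ L = (5/7, 2/7)
3. N lies on line ZS with ZN:NS = 4:5 ⇒ N = (17/27, 5/27)
4. K is where the line through X parallel to NZ meets line LN ⇒ K = (1/3, -1/6)
5. P is the centroid of triangle TZS ⇒ P = (4/9, 4/9)
through K parallel to LT: direction (-5/7, 5/7); meets PX at F = (1/12, 1/12)
F = P + t·(X−P) with t = 13/16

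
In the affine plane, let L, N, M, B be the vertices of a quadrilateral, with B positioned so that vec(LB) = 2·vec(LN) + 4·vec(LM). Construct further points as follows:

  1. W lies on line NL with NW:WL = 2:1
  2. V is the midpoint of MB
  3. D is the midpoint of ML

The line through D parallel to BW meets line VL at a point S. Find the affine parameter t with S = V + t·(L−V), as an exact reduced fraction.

t = -4

Choose coordinates L = (0, 0), N = (1, 0), M = (0, 1), B = (2, 4).
1. W lies on line NL with NW:WL = 2:1 ⇒ W = (1/3, 0)
2. V is the midpoint of MB ⇒ V = (1, 5/2)
3. D is the midpoint of ML ⇒ D = (0, 1/2)
through D parallel to BW: direction (-5/3, -4); meets VL at S = (5, 25/2)
S = V + t·(L−V) with t = -4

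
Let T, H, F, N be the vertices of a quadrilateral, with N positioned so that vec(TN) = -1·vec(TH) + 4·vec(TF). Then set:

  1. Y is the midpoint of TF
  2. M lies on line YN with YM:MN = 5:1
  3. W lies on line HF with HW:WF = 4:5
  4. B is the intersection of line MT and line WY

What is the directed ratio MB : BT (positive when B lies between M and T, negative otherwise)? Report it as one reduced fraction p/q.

MB:BT = 17/3

Assign T = (0, 0), H = (1, 0), F = (0, 1), N = (-1, 4) — the answer is frame-independent, so this choice is without loss of generality.
1. Y is the midpoint of TF ⇒ Y = (0, 1/2)
2. M lies on line YN with YM:MN = 5:1 ⇒ M = (-5/6, 41/12)
3. W lies on line HF with HW:WF = 4:5 ⇒ W = (5/9, 4/9)
4. B is the intersection of line MT and line WY ⇒ B = (-1/8, 41/80)
B = M + t·(T−M) with t = 17/20, so MB:BT = t:(1−t) = 17/20:3/20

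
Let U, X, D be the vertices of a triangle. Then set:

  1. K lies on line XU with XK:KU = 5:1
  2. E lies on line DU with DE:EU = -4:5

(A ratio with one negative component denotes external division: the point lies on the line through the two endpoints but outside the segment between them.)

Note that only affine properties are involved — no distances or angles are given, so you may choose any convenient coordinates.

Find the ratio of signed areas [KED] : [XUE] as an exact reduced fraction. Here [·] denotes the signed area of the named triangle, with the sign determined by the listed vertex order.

Choose coordinates U = (0, 0), X = (1, 0), D = (0, 1).
1. K lies on line XU with XK:KU = 5:1 ⇒ K = (1/6, 0)
2. E lies on line DU with DE:EU = -4:5 ⇒ E = (0, 5)
2·[KED] = 2/3, 2·[XUE] = -5
[KED]:[XUE] = 2/3:-5 = -2/15

[KED]:[XUE] = -2/15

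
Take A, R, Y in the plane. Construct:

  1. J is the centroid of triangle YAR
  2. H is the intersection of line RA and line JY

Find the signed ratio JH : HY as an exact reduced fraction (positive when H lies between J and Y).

Work in coordinates with A = (0, 0), R = (1, 0), Y = (0, 1).
1. J is the centroid of triangle YAR ⇒ J = (1/3, 1/3)
2. H is the intersection of line RA and line JY ⇒ H = (1/2, 0)
H = J + t·(Y−J) with t = -1/2, so JH:HY = t:(1−t) = -1/2:3/2

JH:HY = -1/3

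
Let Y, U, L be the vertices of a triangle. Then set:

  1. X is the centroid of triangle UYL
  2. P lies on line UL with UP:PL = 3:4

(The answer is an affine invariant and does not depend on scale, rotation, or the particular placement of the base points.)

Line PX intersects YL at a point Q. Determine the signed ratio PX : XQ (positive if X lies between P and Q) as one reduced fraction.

Work in coordinates with Y = (0, 0), U = (1, 0), L = (0, 1).
1. X is the centroid of triangle UYL ⇒ X = (1/3, 1/3)
2. P lies on line UL with UP:PL = 3:4 ⇒ P = (4/7, 3/7)
line PX meets YL at Q = (0, 1/5)
X = P + t·(Q−P) with t = 5/12, so PX:XQ = 5/12:7/12

PX:XQ = 5/7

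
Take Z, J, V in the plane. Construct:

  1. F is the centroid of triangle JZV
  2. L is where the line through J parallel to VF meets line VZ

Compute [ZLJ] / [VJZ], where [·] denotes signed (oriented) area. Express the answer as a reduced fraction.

Assign Z = (0, 0), J = (1, 0), V = (0, 1) — the answer is frame-independent, so this choice is without loss of generality.
1. F is the centroid of triangle JZV ⇒ F = (1/3, 1/3)
2. L is where the line through J parallel to VF meets line VZ ⇒ L = (0, 2)
2·[ZLJ] = -2, 2·[VJZ] = -1
[ZLJ]:[VJZ] = -2:-1 = 2

[ZLJ]:[VJZ] = 2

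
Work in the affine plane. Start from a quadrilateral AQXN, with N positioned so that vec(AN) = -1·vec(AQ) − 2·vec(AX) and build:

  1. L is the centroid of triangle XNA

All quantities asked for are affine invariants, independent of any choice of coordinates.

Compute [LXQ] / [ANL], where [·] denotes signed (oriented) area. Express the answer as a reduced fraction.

[LXQ]:[ANL] = 5

Work in coordinates with A = (0, 0), Q = (1, 0), X = (0, 1), N = (-1, -2).
1. L is the centroid of triangle XNA ⇒ L = (-1/3, -1/3)
2·[LXQ] = -5/3, 2·[ANL] = -1/3
[LXQ]:[ANL] = -5/3:-1/3 = 5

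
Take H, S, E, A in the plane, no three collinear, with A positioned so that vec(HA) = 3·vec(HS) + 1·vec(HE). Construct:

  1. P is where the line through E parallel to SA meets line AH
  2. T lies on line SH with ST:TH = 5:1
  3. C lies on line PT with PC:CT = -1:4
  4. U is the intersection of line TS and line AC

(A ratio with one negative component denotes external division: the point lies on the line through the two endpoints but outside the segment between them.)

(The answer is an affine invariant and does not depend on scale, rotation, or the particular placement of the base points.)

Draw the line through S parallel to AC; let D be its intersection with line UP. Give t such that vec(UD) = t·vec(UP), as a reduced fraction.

t = 67/3

Set H = (0, 0), S = (1, 0), E = (0, 1), A = (3, 1); any affine frame gives the same invariant.
1. P is where the line through E parallel to SA meets line AH ⇒ P = (-6, -2)
2. T lies on line SH with ST:TH = 5:1 ⇒ T = (1/6, 0)
3. C lies on line PT with PC:CT = -1:4 ⇒ C = (-145/18, -8/3)
4. U is the intersection of line TS and line AC ⇒ U = (-1/66, 0)
through S parallel to AC: direction (-199/18, -11/3); meets UP at D = (-13234/99, -134/3)
D = U + t·(P−U) with t = 67/3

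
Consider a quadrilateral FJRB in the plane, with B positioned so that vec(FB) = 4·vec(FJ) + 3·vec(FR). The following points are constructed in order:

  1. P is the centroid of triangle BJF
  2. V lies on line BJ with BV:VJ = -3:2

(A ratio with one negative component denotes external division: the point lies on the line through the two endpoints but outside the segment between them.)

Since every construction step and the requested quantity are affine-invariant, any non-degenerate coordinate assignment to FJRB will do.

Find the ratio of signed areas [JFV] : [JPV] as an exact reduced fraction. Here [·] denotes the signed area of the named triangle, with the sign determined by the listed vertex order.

[JFV]:[JPV] = 3

Assign F = (0, 0), J = (1, 0), R = (0, 1), B = (4, 3) — the answer is frame-independent, so this choice is without loss of generality.
1. P is the centroid of triangle BJF ⇒ P = (5/3, 1)
2. V lies on line BJ with BV:VJ = -3:2 ⇒ V = (-5, -6)
2·[JFV] = 6, 2·[JPV] = 2
[JFV]:[JPV] = 6:2 = 3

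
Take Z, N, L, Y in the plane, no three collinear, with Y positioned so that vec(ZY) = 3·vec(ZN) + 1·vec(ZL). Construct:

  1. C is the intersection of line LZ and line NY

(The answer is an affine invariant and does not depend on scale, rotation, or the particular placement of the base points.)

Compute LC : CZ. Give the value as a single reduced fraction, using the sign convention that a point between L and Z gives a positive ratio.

Choose coordinates Z = (0, 0), N = (1, 0), L = (0, 1), Y = (3, 1).
1. C is the intersection of line LZ and line NY ⇒ C = (0, -1/2)
C = L + t·(Z−L) with t = 3/2, so LC:CZ = t:(1−t) = 3/2:-1/2

LC:CZ = -3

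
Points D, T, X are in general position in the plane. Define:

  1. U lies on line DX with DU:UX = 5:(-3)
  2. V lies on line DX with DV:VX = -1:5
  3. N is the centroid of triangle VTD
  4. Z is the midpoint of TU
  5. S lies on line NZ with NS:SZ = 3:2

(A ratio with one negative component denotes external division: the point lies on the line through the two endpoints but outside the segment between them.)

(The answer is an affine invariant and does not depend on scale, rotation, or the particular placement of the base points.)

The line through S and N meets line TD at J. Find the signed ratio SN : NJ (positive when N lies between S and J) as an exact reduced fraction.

Choose coordinates D = (0, 0), T = (1, 0), X = (0, 1).
1. U lies on line DX with DU:UX = 5:(-3) ⇒ U = (0, 5/2)
2. V lies on line DX with DV:VX = -1:5 ⇒ V = (0, -1/4)
3. N is the centroid of triangle VTD ⇒ N = (1/3, -1/12)
4. Z is the midpoint of TU ⇒ Z = (1/2, 5/4)
5. S lies on line NZ with NS:SZ = 3:2 ⇒ S = (13/30, 43/60)
line SN meets TD at J = (11/32, 0)
N = S + t·(J−S) with t = 48/43, so SN:NJ = 48/43:-5/43

SN:NJ = -48/5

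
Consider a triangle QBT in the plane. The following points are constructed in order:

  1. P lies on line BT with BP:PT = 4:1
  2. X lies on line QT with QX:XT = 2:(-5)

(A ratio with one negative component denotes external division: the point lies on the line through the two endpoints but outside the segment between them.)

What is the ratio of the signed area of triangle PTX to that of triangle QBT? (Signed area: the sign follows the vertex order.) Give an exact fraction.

Set Q = (0, 0), B = (1, 0), T = (0, 1); any affine frame gives the same invariant.
1. P lies on line BT with BP:PT = 4:1 ⇒ P = (1/5, 4/5)
2. X lies on line QT with QX:XT = 2:(-5) ⇒ X = (0, -2/3)
2·[PTX] = 1/3, 2·[QBT] = 1
[PTX]:[QBT] = 1/3:1 = 1/3

[PTX]:[QBT] = 1/3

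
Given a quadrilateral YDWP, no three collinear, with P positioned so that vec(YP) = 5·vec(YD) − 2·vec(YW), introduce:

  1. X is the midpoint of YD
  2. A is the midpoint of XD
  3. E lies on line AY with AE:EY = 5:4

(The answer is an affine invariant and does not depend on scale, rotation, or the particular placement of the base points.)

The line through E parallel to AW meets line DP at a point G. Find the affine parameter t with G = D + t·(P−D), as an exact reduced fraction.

Work in coordinates with Y = (0, 0), D = (1, 0), W = (0, 1), P = (5, -2).
1. X is the midpoint of YD ⇒ X = (1/2, 0)
2. A is the midpoint of XD ⇒ A = (3/4, 0)
3. E lies on line AY with AE:EY = 5:4 ⇒ E = (1/3, 0)
through E parallel to AW: direction (-3/4, 1); meets DP at G = (-1/15, 8/15)
G = D + t·(P−D) with t = -4/15

t = -4/15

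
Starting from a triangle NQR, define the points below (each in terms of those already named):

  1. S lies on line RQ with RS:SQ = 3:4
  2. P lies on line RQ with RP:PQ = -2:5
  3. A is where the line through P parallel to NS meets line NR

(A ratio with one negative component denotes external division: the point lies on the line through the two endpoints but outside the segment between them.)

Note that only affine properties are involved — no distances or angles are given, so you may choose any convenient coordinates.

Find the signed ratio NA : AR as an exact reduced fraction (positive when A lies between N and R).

Work in coordinates with N = (0, 0), Q = (1, 0), R = (0, 1).
1. S lies on line RQ with RS:SQ = 3:4 ⇒ S = (3/7, 4/7)
2. P lies on line RQ with RP:PQ = -2:5 ⇒ P = (-2/3, 5/3)
3. A is where the line through P parallel to NS meets line NR ⇒ A = (0, 23/9)
A = N + t·(R−N) with t = 23/9, so NA:AR = t:(1−t) = 23/9:-14/9

NA:AR = -23/14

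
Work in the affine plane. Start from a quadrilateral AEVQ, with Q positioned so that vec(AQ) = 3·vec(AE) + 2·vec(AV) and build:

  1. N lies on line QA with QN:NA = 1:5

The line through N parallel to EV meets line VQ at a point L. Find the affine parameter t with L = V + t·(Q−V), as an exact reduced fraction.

Assign A = (0, 0), E = (1, 0), V = (0, 1), Q = (3, 2) — the answer is frame-independent, so this choice is without loss of generality.
1. N lies on line QA with QN:NA = 1:5 ⇒ N = (5/2, 5/3)
through N parallel to EV: direction (-1, 1); meets VQ at L = (19/8, 43/24)
L = V + t·(Q−V) with t = 19/24

t = 19/24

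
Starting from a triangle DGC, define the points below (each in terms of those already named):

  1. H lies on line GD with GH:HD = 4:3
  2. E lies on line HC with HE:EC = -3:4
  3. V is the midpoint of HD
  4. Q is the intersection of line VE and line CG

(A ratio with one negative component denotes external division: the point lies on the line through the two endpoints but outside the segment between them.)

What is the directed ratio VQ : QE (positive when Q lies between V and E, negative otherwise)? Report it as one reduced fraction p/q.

VQ:QE = -11/32

Set D = (0, 0), G = (1, 0), C = (0, 1); any affine frame gives the same invariant.
1. H lies on line GD with GH:HD = 4:3 ⇒ H = (3/7, 0)
2. E lies on line HC with HE:EC = -3:4 ⇒ E = (12/7, -3)
3. V is the midpoint of HD ⇒ V = (3/14, 0)
4. Q is the intersection of line VE and line CG ⇒ Q = (-4/7, 11/7)
Q = V + t·(E−V) with t = -11/21, so VQ:QE = t:(1−t) = -11/21:32/21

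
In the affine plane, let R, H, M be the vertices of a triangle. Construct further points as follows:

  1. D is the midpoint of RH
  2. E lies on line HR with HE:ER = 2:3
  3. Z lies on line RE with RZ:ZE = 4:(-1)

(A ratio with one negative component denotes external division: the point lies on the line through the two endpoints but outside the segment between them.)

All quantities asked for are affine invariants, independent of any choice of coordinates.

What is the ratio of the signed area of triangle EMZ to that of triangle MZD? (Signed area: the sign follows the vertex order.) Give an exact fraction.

[EMZ]:[MZD] = 2/3

Set R = (0, 0), H = (1, 0), M = (0, 1); any affine frame gives the same invariant.
1. D is the midpoint of RH ⇒ D = (1/2, 0)
2. E lies on line HR with HE:ER = 2:3 ⇒ E = (3/5, 0)
3. Z lies on line RE with RZ:ZE = 4:(-1) ⇒ Z = (4/5, 0)
2·[EMZ] = -1/5, 2·[MZD] = -3/10
[EMZ]:[MZD] = -1/5:-3/10 = 2/3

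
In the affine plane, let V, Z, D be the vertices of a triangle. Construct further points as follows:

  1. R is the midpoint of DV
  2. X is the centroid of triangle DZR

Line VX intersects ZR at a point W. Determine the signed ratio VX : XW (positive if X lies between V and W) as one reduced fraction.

VX:XW = -4

Work in coordinates with V = (0, 0), Z = (1, 0), D = (0, 1).
1. R is the midpoint of DV ⇒ R = (0, 1/2)
2. X is the centroid of triangle DZR ⇒ X = (1/3, 1/2)
line VX meets ZR at W = (1/4, 3/8)
X = V + t·(W−V) with t = 4/3, so VX:XW = 4/3:-1/3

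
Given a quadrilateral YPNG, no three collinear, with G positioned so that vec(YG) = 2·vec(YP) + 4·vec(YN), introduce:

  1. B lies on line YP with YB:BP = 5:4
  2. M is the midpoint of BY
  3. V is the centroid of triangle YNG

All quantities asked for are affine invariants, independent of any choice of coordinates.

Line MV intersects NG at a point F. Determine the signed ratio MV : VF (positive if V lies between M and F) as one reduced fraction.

Work in coordinates with Y = (0, 0), P = (1, 0), N = (0, 1), G = (2, 4).
1. B lies on line YP with YB:BP = 5:4 ⇒ B = (5/9, 0)
2. M is the midpoint of BY ⇒ M = (5/18, 0)
3. V is the centroid of triangle YNG ⇒ V = (2/3, 5/3)
line MV meets NG at F = (92/117, 85/39)
V = M + t·(F−M) with t = 13/17, so MV:VF = 13/17:4/17

MV:VF = 13/4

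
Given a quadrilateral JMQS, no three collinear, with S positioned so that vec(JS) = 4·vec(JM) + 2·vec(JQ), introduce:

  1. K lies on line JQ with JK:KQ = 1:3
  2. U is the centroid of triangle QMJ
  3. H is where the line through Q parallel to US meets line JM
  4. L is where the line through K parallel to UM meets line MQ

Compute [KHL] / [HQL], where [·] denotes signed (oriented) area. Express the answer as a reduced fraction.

Assign J = (0, 0), M = (1, 0), Q = (0, 1), S = (4, 2) — the answer is frame-independent, so this choice is without loss of generality.
1. K lies on line JQ with JK:KQ = 1:3 ⇒ K = (0, 1/4)
2. U is the centroid of triangle QMJ ⇒ U = (1/3, 1/3)
3. H is where the line through Q parallel to US meets line JM ⇒ H = (-11/5, 0)
4. L is where the line through K parallel to UM meets line MQ ⇒ L = (3/2, -1/2)
2·[KHL] = 81/40, 2·[HQL] = -24/5
[KHL]:[HQL] = 81/40:-24/5 = -27/64

[KHL]:[HQL] = -27/64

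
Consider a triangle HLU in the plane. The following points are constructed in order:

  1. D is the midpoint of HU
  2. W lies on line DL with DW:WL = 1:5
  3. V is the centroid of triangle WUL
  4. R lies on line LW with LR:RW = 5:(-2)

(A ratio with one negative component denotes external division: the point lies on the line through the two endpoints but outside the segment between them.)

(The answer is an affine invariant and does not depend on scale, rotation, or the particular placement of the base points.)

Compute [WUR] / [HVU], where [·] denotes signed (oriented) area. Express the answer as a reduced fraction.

[WUR]:[HVU] = 5/7

Assign H = (0, 0), L = (1, 0), U = (0, 1) — the answer is frame-independent, so this choice is without loss of generality.
1. D is the midpoint of HU ⇒ D = (0, 1/2)
2. W lies on line DL with DW:WL = 1:5 ⇒ W = (1/6, 5/12)
3. V is the centroid of triangle WUL ⇒ V = (7/18, 17/36)
4. R lies on line LW with LR:RW = 5:(-2) ⇒ R = (-7/18, 25/36)
2·[WUR] = 5/18, 2·[HVU] = 7/18
[WUR]:[HVU] = 5/18:7/18 = 5/7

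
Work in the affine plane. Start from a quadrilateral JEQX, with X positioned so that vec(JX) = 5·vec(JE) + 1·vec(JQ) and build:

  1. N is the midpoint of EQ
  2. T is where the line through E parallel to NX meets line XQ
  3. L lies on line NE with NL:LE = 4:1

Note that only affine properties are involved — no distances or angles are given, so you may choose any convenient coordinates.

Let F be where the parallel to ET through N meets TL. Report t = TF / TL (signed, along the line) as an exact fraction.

t = 5

Assign J = (0, 0), E = (1, 0), Q = (0, 1), X = (5, 1) — the answer is frame-independent, so this choice is without loss of generality.
1. N is the midpoint of EQ ⇒ N = (1/2, 1/2)
2. T is where the line through E parallel to NX meets line XQ ⇒ T = (10, 1)
3. L lies on line NE with NL:LE = 4:1 ⇒ L = (9/10, 1/10)
through N parallel to ET: direction (9, 1); meets TL at F = (-71/2, -7/2)
F = T + t·(L−T) with t = 5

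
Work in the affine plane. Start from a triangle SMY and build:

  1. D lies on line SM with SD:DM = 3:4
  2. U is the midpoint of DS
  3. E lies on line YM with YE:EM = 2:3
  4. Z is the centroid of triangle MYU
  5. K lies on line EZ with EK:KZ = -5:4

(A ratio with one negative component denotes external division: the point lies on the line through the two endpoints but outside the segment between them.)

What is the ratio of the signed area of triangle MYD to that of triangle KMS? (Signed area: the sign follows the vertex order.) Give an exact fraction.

[MYD]:[KMS] = 60/77

Choose coordinates S = (0, 0), M = (1, 0), Y = (0, 1).
1. D lies on line SM with SD:DM = 3:4 ⇒ D = (3/7, 0)
2. U is the midpoint of DS ⇒ U = (3/14, 0)
3. E lies on line YM with YE:EM = 2:3 ⇒ E = (2/5, 3/5)
4. Z is the centroid of triangle MYU ⇒ Z = (17/42, 1/3)
5. K lies on line EZ with EK:KZ = -5:4 ⇒ K = (89/210, -11/15)
2·[MYD] = 4/7, 2·[KMS] = 11/15
[MYD]:[KMS] = 4/7:11/15 = 60/77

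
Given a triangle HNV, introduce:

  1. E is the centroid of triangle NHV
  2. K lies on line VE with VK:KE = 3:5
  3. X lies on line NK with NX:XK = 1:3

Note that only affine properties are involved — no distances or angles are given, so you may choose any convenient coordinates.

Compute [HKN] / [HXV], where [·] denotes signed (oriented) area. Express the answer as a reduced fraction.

Choose coordinates H = (0, 0), N = (1, 0), V = (0, 1).
1. E is the centroid of triangle NHV ⇒ E = (1/3, 1/3)
2. K lies on line VE with VK:KE = 3:5 ⇒ K = (1/8, 3/4)
3. X lies on line NK with NX:XK = 1:3 ⇒ X = (25/32, 3/16)
2·[HKN] = -3/4, 2·[HXV] = 25/32
[HKN]:[HXV] = -3/4:25/32 = -24/25

[HKN]:[HXV] = -24/25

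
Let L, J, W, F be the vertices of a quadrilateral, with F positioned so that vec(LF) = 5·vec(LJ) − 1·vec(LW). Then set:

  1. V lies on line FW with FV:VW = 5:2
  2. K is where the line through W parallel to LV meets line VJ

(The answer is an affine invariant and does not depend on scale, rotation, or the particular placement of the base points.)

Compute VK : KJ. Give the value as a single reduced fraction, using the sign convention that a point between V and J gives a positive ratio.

VK:KJ = -10/13

Set L = (0, 0), J = (1, 0), W = (0, 1), F = (5, -1); any affine frame gives the same invariant.
1. V lies on line FW with FV:VW = 5:2 ⇒ V = (10/7, 3/7)
2. K is where the line through W parallel to LV meets line VJ ⇒ K = (20/7, 13/7)
K = V + t·(J−V) with t = -10/3, so VK:KJ = t:(1−t) = -10/3:13/3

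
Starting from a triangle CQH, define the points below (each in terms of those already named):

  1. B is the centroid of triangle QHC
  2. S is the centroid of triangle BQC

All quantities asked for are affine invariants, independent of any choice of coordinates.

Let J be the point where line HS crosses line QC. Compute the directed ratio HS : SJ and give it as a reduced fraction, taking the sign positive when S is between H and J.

Choose coordinates C = (0, 0), Q = (1, 0), H = (0, 1).
1. B is the centroid of triangle QHC ⇒ B = (1/3, 1/3)
2. S is the centroid of triangle BQC ⇒ S = (4/9, 1/9)
line HS meets QC at J = (1/2, 0)
S = H + t·(J−H) with t = 8/9, so HS:SJ = 8/9:1/9

HS:SJ = 8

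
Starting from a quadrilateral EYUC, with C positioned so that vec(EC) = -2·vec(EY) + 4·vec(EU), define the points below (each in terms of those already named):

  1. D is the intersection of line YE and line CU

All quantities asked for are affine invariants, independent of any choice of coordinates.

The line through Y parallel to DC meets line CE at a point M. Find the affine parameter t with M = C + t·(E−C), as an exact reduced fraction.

t = -1/2

Set E = (0, 0), Y = (1, 0), U = (0, 1), C = (-2, 4); any affine frame gives the same invariant.
1. D is the intersection of line YE and line CU ⇒ D = (2/3, 0)
through Y parallel to DC: direction (-8/3, 4); meets CE at M = (-3, 6)
M = C + t·(E−C) with t = -1/2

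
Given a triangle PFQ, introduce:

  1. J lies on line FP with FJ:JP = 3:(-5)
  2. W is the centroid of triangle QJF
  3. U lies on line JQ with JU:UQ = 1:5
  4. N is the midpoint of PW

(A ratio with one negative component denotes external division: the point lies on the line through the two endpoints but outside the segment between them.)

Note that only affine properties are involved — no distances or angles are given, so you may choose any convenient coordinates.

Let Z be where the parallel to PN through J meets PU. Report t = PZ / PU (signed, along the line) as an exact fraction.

t = 5/3

Choose coordinates P = (0, 0), F = (1, 0), Q = (0, 1).
1. J lies on line FP with FJ:JP = 3:(-5) ⇒ J = (5/2, 0)
2. W is the centroid of triangle QJF ⇒ W = (7/6, 1/3)
3. U lies on line JQ with JU:UQ = 1:5 ⇒ U = (25/12, 1/6)
4. N is the midpoint of PW ⇒ N = (7/12, 1/6)
through J parallel to PN: direction (7/12, 1/6); meets PU at Z = (125/36, 5/18)
Z = P + t·(U−P) with t = 5/3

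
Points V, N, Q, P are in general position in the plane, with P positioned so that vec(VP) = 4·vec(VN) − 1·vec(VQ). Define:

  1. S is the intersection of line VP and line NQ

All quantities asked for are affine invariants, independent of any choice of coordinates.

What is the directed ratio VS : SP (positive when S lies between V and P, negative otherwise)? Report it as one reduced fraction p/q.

VS:SP = 1/2

Choose coordinates V = (0, 0), N = (1, 0), Q = (0, 1), P = (4, -1).
1. S is the intersection of line VP and line NQ ⇒ S = (4/3, -1/3)
S = V + t·(P−V) with t = 1/3, so VS:SP = t:(1−t) = 1/3:2/3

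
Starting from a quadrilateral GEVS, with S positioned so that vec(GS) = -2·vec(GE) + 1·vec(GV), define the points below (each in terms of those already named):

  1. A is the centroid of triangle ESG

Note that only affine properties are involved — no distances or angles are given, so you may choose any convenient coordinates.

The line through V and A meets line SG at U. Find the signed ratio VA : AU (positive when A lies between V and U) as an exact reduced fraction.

VA:AU = 5

Work in coordinates with G = (0, 0), E = (1, 0), V = (0, 1), S = (-2, 1).
1. A is the centroid of triangle ESG ⇒ A = (-1/3, 1/3)
line VA meets SG at U = (-2/5, 1/5)
A = V + t·(U−V) with t = 5/6, so VA:AU = 5/6:1/6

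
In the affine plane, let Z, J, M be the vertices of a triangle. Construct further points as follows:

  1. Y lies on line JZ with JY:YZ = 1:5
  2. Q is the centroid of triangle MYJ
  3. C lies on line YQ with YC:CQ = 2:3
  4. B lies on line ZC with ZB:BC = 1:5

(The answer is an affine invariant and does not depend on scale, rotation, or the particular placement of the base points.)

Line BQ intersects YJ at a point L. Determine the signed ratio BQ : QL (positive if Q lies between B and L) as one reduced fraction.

BQ:QL = -14/15

Work in coordinates with Z = (0, 0), J = (1, 0), M = (0, 1).
1. Y lies on line JZ with JY:YZ = 1:5 ⇒ Y = (5/6, 0)
2. Q is the centroid of triangle MYJ ⇒ Q = (11/18, 1/3)
3. C lies on line YQ with YC:CQ = 2:3 ⇒ C = (67/90, 2/15)
4. B lies on line ZC with ZB:BC = 1:5 ⇒ B = (67/540, 1/45)
line BQ meets YJ at L = (5/56, 0)
Q = B + t·(L−B) with t = -14, so BQ:QL = -14:15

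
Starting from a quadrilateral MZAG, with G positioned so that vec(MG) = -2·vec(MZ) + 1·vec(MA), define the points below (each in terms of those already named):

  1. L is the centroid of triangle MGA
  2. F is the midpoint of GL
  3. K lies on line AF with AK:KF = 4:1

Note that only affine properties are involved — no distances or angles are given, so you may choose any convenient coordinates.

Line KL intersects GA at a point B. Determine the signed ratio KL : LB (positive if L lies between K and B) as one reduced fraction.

KL:LB = -3/5

Work in coordinates with M = (0, 0), Z = (1, 0), A = (0, 1), G = (-2, 1).
1. L is the centroid of triangle MGA ⇒ L = (-2/3, 2/3)
2. F is the midpoint of GL ⇒ F = (-4/3, 5/6)
3. K lies on line AF with AK:KF = 4:1 ⇒ K = (-16/15, 13/15)
line KL meets GA at B = (-4/3, 1)
L = K + t·(B−K) with t = -3/2, so KL:LB = -3/2:5/2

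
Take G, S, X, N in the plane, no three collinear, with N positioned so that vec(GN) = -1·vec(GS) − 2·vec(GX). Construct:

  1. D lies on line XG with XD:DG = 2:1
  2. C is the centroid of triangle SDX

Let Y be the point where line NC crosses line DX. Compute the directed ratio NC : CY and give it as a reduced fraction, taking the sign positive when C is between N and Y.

NC:CY = -4

Choose coordinates G = (0, 0), S = (1, 0), X = (0, 1), N = (-1, -2).
1. D lies on line XG with XD:DG = 2:1 ⇒ D = (0, 1/3)
2. C is the centroid of triangle SDX ⇒ C = (1/3, 4/9)
line NC meets DX at Y = (0, -1/6)
C = N + t·(Y−N) with t = 4/3, so NC:CY = 4/3:-1/3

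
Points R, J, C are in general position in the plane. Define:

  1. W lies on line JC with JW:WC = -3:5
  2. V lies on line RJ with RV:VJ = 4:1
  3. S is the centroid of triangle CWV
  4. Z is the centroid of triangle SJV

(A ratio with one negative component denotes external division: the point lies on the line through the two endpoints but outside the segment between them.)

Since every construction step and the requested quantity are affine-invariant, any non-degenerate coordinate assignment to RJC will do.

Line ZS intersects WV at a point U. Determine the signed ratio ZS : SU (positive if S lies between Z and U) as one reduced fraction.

ZS:SU = -1/15

Set R = (0, 0), J = (1, 0), C = (0, 1); any affine frame gives the same invariant.
1. W lies on line JC with JW:WC = -3:5 ⇒ W = (5/2, -3/2)
2. V lies on line RJ with RV:VJ = 4:1 ⇒ V = (4/5, 0)
3. S is the centroid of triangle CWV ⇒ S = (11/10, -1/6)
4. Z is the centroid of triangle SJV ⇒ Z = (29/30, -1/18)
line ZS meets WV at U = (-9/10, 3/2)
S = Z + t·(U−Z) with t = -1/14, so ZS:SU = -1/14:15/14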